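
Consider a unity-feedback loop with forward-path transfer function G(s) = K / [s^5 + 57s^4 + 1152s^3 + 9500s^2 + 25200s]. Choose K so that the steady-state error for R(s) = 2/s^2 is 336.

150

Factoring s from the denominator leaves a polynomial with constant term 25200, so the system is type 1.
K_v = lim_{s→0} s·G(s) = K / 25200 = (1/25200)·K.
e_ss = 2/K_v = 336 ⇒ K_v = 1/168 ⇒ K = (1/168)/(1/25200) = 150.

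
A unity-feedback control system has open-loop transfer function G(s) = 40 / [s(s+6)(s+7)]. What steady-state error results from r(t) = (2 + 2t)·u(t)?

G(s) has one factor of s in the denominator, so the system is type 1. By superposition:
  • 2: tracked with zero error.
  • 2t: e_ss = 2/K_v with K_v=20/21 → 2.1.
Total e_ss = 2.1.

2.1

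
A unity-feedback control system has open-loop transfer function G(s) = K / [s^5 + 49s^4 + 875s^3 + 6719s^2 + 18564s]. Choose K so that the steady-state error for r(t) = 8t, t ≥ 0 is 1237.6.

120

The denominator has no term below 18564s — 1 pole at s=0, type 1.
K_v = lim_{s→0} s·G(s) = K / 18564 = (1/18564)·K.
e_ss = 8/K_v = 1237.6 ⇒ K_v = 10/1547 ⇒ K = (10/1547)/(1/18564) = 120.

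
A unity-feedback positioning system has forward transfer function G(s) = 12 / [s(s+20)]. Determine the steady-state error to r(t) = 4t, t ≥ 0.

20/3

One free integrator in G(s): this is a type 1 system.
K_v = lim_{s→0} s·G(s) = 12 / (20) = 0.6.
e_ss = 4/K_v = 4/0.6 = 20/3.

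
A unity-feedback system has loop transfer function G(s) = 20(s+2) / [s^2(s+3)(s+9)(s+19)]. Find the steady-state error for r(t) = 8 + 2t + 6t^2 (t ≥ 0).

153.9

G(s) has two factors of s in the denominator, so the system is type 2. By superposition:
  • 8: tracked with zero error.
  • 2t: tracked with zero error.
  • 6t^2: e_ss = 12/K_a with K_a=40/513 → 153.9.
Total e_ss = 153.9.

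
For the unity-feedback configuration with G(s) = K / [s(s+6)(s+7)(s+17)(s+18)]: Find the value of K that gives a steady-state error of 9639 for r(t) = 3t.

One free integrator in G(s): this is a type 1 system.
K_v = lim_{s→0} s·G(s) = K / (6·7·17·18) = (1/12852)·K.
e_ss = 3/K_v = 9639 ⇒ K_v = 1/3213 ⇒ K = (1/3213)/(1/12852) = 4.

4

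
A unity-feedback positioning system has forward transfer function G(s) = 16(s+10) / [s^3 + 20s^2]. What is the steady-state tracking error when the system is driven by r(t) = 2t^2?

The denominator has no term below 20s^2 — 2 poles at s=0, type 2.
K_a = lim_{s→0} s^2·G(s) = 16·10 / 20 = 8.
r(t) = 2t^2 gives R(s) = 4/s^3.
e_ss = 4/K_a = 4/8 = 0.5.

0.5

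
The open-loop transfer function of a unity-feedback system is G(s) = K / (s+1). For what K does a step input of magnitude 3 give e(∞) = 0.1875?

System type = 0 (no poles at s=0).
K_p = lim_{s→0} G(s) = K / (1) = 1·K.
e_ss = 3/(1 + K_p) = 0.1875 ⇒ 1 + 1·K = 16 ⇒ K = 15.

15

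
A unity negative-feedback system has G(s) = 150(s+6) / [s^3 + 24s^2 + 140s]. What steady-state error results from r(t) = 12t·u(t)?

28/15

The denominator has no term below 140s — 1 pole at s=0, type 1.
K_v = lim_{s→0} s·G(s) = 150·6 / 140 = 45/7.
e_ss = 12/K_v = 12/(45/7) = 28/15.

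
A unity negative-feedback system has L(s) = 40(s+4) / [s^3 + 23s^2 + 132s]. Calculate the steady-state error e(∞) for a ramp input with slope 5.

4.125

Lowest-order denominator term is 132s, so the open loop has 1 pole at the origin → type 1 system.
K_v = lim_{s→0} s·L(s) = 40·4 / 132 = 40/33.
e_ss = 5/K_v = 5/(40/33) = 4.125.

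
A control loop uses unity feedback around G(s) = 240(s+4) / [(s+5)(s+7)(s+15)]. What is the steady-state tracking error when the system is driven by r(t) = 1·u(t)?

35/99

The open loop has no poles at the origin → type 0 system.
K_p = lim_{s→0} G(s) = 240·4 / (5·7·15) = 64/35.
e_ss = 1/(1 + K_p) = 1/(99/35) = 35/99.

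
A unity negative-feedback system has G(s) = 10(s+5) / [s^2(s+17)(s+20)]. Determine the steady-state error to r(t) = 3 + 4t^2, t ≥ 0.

54.4

System type = 2 (two poles at s=0). Treating each term separately:
  • 3: tracked with zero error.
  • 4t^2: e_ss = 8/K_a with K_a=5/34 → 54.4.
Total e_ss = 54.4.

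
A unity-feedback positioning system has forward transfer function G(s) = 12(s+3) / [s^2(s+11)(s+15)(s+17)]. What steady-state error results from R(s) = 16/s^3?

G(s) has two factors of s in the denominator, so the system is type 2.
K_a = lim_{s→0} s^2·G(s) = 12·3 / (11·15·17) = 12/935.
r(t) = 8t^2 gives R(s) = 16/s^3.
e_ss = 16/K_a = 16/(12/935) = 3740/3.

3740/3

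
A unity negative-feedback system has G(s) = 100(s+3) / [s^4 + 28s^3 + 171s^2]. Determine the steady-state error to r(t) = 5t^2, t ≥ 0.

5.7

The denominator has no term below 171s^2 — 2 poles at s=0, type 2.
K_a = lim_{s→0} s^2·G(s) = 100·3 / 171 = 100/57.
r(t) = 5t^2 gives R(s) = 10/s^3.
e_ss = 10/K_a = 10/(100/57) = 5.7.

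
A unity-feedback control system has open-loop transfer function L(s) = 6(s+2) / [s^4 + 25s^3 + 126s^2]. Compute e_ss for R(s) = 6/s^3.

Factoring s^2 from the denominator leaves a polynomial with constant term 126, so the system is type 2.
K_a = lim_{s→0} s^2·L(s) = 6·2 / 126 = 2/21.
r(t) = 3t^2 gives R(s) = 6/s^3.
e_ss = 6/K_a = 6/(2/21) = 63.

63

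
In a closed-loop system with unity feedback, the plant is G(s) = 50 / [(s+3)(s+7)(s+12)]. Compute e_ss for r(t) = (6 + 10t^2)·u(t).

No free integrators in G(s): this is a type 0 system. By superposition:
  • 6: e_ss = 6/(1+K_p) with K_p=25/126 → 756/151.
  • 10t^2: a type-0 system cannot track it, e_ss → ∞.
The unbounded component dominates.

infinity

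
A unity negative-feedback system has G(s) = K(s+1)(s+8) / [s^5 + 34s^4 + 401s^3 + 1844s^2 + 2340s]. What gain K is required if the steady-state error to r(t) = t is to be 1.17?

250

The denominator has no term below 2340s — 1 pole at s=0, type 1.
K_v = lim_{s→0} s·G(s) = K·1·8 / 2340 = (2/585)·K.
e_ss = 1/K_v = 1.17 ⇒ K_v = 100/117 ⇒ K = (100/117)/(2/585) = 250.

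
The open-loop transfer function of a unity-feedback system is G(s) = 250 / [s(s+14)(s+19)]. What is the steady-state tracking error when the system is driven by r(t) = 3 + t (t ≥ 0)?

G(s) has one factor of s in the denominator, so the system is type 1. Taking each input component in turn:
  • 3: tracked with zero error.
  • t: e_ss = 1/K_v with K_v=125/133 → 1.064.
Total e_ss = 1.064.

1.064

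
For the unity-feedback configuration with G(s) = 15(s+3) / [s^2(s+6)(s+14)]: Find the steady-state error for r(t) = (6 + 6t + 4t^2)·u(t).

224/15

System type = 2 (two poles at s=0). Taking each input component in turn:
  • 6: tracked with zero error.
  • 6t: tracked with zero error.
  • 4t^2: e_ss = 8/K_a with K_a=15/28 → 224/15.
Total e_ss = 224/15.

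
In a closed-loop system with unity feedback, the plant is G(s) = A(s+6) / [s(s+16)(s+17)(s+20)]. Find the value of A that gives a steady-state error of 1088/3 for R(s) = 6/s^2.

15

One free integrator in G(s): this is a type 1 system.
K_v = lim_{s→0} s·G(s) = A·6 / (16·17·20) = (3/2720)·A.
e_ss = 6/K_v = 1088/3 ⇒ K_v = 9/544 ⇒ A = (9/544)/(3/2720) = 15.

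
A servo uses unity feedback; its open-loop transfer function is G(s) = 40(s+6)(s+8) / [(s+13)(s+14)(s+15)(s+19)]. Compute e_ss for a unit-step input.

1729/1793

System type = 0 (no poles at s=0).
K_p = lim_{s→0} G(s) = 40·6·8 / (13·14·15·19) = 64/1729.
e_ss = 1/(1 + K_p) = 1/(1793/1729) = 1729/1793.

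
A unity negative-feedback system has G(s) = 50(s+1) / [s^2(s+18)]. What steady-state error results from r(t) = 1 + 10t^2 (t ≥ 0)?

7.2

The open loop has two poles at the origin → type 2 system. Taking each input component in turn:
  • 1: tracked with zero error.
  • 10t^2: e_ss = 20/K_a with K_a=25/9 → 7.2.
Total e_ss = 7.2.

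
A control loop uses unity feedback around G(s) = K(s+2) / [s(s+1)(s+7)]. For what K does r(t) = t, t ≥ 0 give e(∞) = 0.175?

One free integrator in G(s): this is a type 1 system.
K_v = lim_{s→0} s·G(s) = K·2 / (1·7) = (2/7)·K.
e_ss = 1/K_v = 0.175 ⇒ K_v = 40/7 ⇒ K = (40/7)/(2/7) = 20.

20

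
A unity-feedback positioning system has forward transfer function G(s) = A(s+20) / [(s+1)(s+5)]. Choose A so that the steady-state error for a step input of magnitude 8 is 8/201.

50

G(s) has no factors of s in the denominator, so the system is type 0.
K_p = lim_{s→0} G(s) = A·20 / (1·5) = 4·A.
e_ss = 8/(1 + K_p) = 8/201 ⇒ 1 + 4·A = 201 ⇒ A = 50.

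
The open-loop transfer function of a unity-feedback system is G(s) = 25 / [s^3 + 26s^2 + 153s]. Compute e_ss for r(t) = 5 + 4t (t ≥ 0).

24.48

The denominator has no term below 153s — 1 pole at s=0, type 1. Taking each input component in turn:
  • 5: tracked with zero error.
  • 4t: e_ss = 4/K_v with K_v=25/153 → 24.48.
Total e_ss = 24.48.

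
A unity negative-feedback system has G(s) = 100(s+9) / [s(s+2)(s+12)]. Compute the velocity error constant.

The open loop has one pole at the origin → type 1 system.
K_v = lim_{s→0} s·G(s) = 100·9 / (2·12) = 37.5.

37.5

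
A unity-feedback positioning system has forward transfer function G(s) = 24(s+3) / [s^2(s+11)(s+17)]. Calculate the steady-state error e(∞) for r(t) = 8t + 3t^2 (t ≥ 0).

187/12

Two free integrators in G(s): this is a type 2 system. Treating each term separately:
  • 8t: tracked with zero error.
  • 3t^2: e_ss = 6/K_a with K_a=72/187 → 187/12.
Total e_ss = 187/12.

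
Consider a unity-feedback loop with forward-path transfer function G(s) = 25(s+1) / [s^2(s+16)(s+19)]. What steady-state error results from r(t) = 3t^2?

72.96

System type = 2 (two poles at s=0).
K_a = lim_{s→0} s^2·G(s) = 25·1 / (16·19) = 25/304.
r(t) = 3t^2 gives R(s) = 6/s^3.
e_ss = 6/K_a = 6/(25/304) = 72.96.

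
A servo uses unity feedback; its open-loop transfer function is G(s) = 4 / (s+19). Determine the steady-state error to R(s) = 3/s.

G(s) has no factors of s in the denominator, so the system is type 0.
K_p = lim_{s→0} G(s) = 4 / (19) = 4/19.
e_ss = 3/(1 + K_p) = 3/(23/19) = 57/23.

57/23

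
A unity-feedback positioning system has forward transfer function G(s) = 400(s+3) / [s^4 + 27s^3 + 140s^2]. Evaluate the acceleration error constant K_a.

60/7

Factoring s^2 from the denominator leaves a polynomial with constant term 140, so the system is type 2.
K_a = lim_{s→0} s^2·G(s) = 400·3 / 140 = 60/7.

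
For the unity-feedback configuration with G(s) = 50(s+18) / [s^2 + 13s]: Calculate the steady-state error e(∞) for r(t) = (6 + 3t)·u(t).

The denominator has no term below 13s — 1 pole at s=0, type 1. By superposition:
  • 6: tracked with zero error.
  • 3t: e_ss = 3/K_v with K_v=900/13 → 13/300.
Total e_ss = 13/300.

13/300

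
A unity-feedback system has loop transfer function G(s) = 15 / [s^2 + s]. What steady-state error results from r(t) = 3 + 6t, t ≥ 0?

0.4

The denominator has no term below s — 1 pole at s=0, type 1. By superposition:
  • 3: tracked with zero error.
  • 6t: e_ss = 6/K_v with K_v=15 → 0.4.
Total e_ss = 0.4.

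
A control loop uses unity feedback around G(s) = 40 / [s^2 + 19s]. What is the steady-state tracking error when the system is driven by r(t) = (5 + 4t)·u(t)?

Lowest-order denominator term is 19s, so the open loop has 1 pole at the origin → type 1 system. By superposition:
  • 5: tracked with zero error.
  • 4t: e_ss = 4/K_v with K_v=40/19 → 1.9.
Total e_ss = 1.9.

1.9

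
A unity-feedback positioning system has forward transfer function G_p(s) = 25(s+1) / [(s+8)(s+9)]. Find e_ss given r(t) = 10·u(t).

720/97

No free integrators in G_p(s): this is a type 0 system.
K_p = lim_{s→0} G_p(s) = 25·1 / (8·9) = 25/72.
e_ss = 10/(1 + K_p) = 10/(97/72) = 720/97.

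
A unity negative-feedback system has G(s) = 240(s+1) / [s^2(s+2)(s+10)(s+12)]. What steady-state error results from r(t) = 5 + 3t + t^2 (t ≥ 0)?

2

System type = 2 (two poles at s=0). By superposition:
  • 5: tracked with zero error.
  • 3t: tracked with zero error.
  • t^2: e_ss = 2/K_a with K_a=1 → 2.
Total e_ss = 2.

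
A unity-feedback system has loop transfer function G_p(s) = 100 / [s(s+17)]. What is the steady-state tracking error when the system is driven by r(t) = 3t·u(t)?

The open loop has one pole at the origin → type 1 system.
K_v = lim_{s→0} s·G_p(s) = 100 / (17) = 100/17.
e_ss = 3/K_v = 3/(100/17) = 0.51.

0.51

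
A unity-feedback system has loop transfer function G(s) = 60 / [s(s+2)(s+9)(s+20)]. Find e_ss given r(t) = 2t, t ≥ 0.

12

G(s) has one factor of s in the denominator, so the system is type 1.
K_v = lim_{s→0} s·G(s) = 60 / (2·9·20) = 1/6.
e_ss = 2/K_v = 2/(1/6) = 12.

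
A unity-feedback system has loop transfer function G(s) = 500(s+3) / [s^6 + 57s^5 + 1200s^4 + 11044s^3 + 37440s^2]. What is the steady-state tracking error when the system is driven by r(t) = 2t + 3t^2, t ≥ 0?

149.76

Lowest-order denominator term is 37440s^2, so the open loop has 2 poles at the origin → type 2 system. Taking each input component in turn:
  • 2t: tracked with zero error.
  • 3t^2: e_ss = 6/K_a with K_a=25/624 → 149.76.
Total e_ss = 149.76.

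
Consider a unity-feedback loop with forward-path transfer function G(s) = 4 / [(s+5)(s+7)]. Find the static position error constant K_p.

4/35

The open loop has no poles at the origin → type 0 system.
K_p = lim_{s→0} G(s) = 4 / (5·7) = 4/35.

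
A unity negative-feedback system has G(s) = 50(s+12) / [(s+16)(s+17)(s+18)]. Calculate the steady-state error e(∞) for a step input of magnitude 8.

System type = 0 (no poles at s=0).
K_p = lim_{s→0} G(s) = 50·12 / (16·17·18) = 25/204.
e_ss = 8/(1 + K_p) = 8/(229/204) = 1632/229.

1632/229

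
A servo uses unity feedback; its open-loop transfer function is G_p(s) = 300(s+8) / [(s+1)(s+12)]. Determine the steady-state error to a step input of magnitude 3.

The open loop has no poles at the origin → type 0 system.
K_p = lim_{s→0} G_p(s) = 300·8 / (1·12) = 200.
e_ss = 3/(1 + K_p) = 3/201 = 1/67.

1/67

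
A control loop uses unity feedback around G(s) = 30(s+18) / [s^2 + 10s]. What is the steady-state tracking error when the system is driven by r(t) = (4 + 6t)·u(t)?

1/9

Factoring s from the denominator leaves a polynomial with constant term 10, so the system is type 1. Taking each input component in turn:
  • 4: tracked with zero error.
  • 6t: e_ss = 6/K_v with K_v=54 → 1/9.
Total e_ss = 1/9.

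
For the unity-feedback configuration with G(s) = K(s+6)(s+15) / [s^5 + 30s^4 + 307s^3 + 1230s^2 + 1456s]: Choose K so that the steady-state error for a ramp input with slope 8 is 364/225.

80

Factoring s from the denominator leaves a polynomial with constant term 1456, so the system is type 1.
K_v = lim_{s→0} s·G(s) = K·6·15 / 1456 = (45/728)·K.
e_ss = 8/K_v = 364/225 ⇒ K_v = 450/91 ⇒ K = (450/91)/(45/728) = 80.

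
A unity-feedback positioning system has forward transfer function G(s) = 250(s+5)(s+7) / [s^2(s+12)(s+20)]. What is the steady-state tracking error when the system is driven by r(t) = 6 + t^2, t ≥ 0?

The open loop has two poles at the origin → type 2 system. Taking each input component in turn:
  • 6: tracked with zero error.
  • t^2: e_ss = 2/K_a with K_a=875/24 → 48/875.
Total e_ss = 48/875.

48/875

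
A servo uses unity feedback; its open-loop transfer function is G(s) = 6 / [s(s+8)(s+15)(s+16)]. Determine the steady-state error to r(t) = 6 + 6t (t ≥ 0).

System type = 1 (one pole at s=0). By superposition:
  • 6: tracked with zero error.
  • 6t: e_ss = 6/K_v with K_v=1/320 → 1920.
Total e_ss = 1920.

1920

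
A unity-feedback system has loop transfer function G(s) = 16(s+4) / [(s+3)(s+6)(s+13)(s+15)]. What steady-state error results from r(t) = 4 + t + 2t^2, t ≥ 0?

infinity

No free integrators in G(s): this is a type 0 system. By superposition:
  • 4: e_ss = 4/(1+K_p) with K_p=32/1755 → 7020/1787.
  • t: a type-0 system cannot track it, e_ss → ∞.
  • 2t^2: a type-0 system cannot track it, e_ss → ∞.
The unbounded component dominates.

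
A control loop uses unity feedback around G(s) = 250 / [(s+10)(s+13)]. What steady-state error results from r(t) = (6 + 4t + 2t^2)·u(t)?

System type = 0 (no poles at s=0). Taking each input component in turn:
  • 6: e_ss = 6/(1+K_p) with K_p=25/13 → 39/19.
  • 4t: a type-0 system cannot track it, e_ss → ∞.
  • 2t^2: a type-0 system cannot track it, e_ss → ∞.
The unbounded component dominates.

infinity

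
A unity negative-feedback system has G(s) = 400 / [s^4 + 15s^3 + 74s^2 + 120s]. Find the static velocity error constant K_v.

10/3

The denominator has no term below 120s — 1 pole at s=0, type 1.
K_v = lim_{s→0} s·G(s) = 400 / 120 = 10/3.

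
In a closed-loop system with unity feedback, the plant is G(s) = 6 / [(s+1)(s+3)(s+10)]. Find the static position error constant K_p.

0.2

No free integrators in G(s): this is a type 0 system.
K_p = lim_{s→0} G(s) = 6 / (1·3·10) = 0.2.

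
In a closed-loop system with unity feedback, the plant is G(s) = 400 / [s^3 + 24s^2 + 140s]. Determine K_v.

20/7

The denominator has no term below 140s — 1 pole at s=0, type 1.
K_v = lim_{s→0} s·G(s) = 400 / 140 = 20/7.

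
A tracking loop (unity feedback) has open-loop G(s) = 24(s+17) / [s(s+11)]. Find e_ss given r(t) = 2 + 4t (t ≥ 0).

11/102

The open loop has one pole at the origin → type 1 system. Taking each input component in turn:
  • 2: tracked with zero error.
  • 4t: e_ss = 4/K_v with K_v=408/11 → 11/102.
Total e_ss = 11/102.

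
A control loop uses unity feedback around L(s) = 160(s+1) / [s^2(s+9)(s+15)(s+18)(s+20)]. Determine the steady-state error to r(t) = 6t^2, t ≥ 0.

L(s) has two factors of s in the denominator, so the system is type 2.
K_a = lim_{s→0} s^2·L(s) = 160·1 / (9·15·18·20) = 4/1215.
r(t) = 6t^2 gives R(s) = 12/s^3.
e_ss = 12/K_a = 12/(4/1215) = 3645.

3645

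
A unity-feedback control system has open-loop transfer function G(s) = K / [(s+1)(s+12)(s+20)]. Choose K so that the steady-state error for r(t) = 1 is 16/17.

15

The open loop has no poles at the origin → type 0 system.
K_p = lim_{s→0} G(s) = K / (1·12·20) = (1/240)·K.
e_ss = 1/(1 + K_p) = 16/17 ⇒ 1 + (1/240)·K = 1.0625 ⇒ K = 15.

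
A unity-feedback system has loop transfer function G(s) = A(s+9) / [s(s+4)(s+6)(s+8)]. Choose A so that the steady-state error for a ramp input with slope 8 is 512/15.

The open loop has one pole at the origin → type 1 system.
K_v = lim_{s→0} s·G(s) = A·9 / (4·6·8) = (3/64)·A.
e_ss = 8/K_v = 512/15 ⇒ K_v = 15/64 ⇒ A = (15/64)/(3/64) = 5.

5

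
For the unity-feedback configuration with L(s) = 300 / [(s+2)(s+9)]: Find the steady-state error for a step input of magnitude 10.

The open loop has no poles at the origin → type 0 system.
K_p = lim_{s→0} L(s) = 300 / (2·9) = 50/3.
e_ss = 10/(1 + K_p) = 10/(53/3) = 30/53.

30/53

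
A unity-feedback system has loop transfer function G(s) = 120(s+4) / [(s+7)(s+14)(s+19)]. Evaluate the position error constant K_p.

240/931

No free integrators in G(s): this is a type 0 system.
K_p = lim_{s→0} G(s) = 120·4 / (7·14·19) = 240/931.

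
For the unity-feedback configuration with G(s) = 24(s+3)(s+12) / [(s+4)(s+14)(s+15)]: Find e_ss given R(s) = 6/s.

System type = 0 (no poles at s=0).
K_p = lim_{s→0} G(s) = 24·3·12 / (4·14·15) = 36/35.
e_ss = 6/(1 + K_p) = 6/(71/35) = 210/71.

210/71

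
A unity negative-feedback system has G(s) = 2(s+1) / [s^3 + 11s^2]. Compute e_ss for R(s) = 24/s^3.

132

Factoring s^2 from the denominator leaves a polynomial with constant term 11, so the system is type 2.
K_a = lim_{s→0} s^2·G(s) = 2·1 / 11 = 2/11.
r(t) = 12t^2 gives R(s) = 24/s^3.
e_ss = 24/K_a = 24/(2/11) = 132.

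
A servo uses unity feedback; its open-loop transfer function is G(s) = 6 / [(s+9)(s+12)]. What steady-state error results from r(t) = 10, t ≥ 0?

G(s) has no factors of s in the denominator, so the system is type 0.
K_p = lim_{s→0} G(s) = 6 / (9·12) = 1/18.
e_ss = 10/(1 + K_p) = 10/(19/18) = 180/19.

180/19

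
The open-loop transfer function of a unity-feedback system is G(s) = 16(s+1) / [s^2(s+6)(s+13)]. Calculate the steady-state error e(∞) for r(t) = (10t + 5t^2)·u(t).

G(s) has two factors of s in the denominator, so the system is type 2. Treating each term separately:
  • 10t: tracked with zero error.
  • 5t^2: e_ss = 10/K_a with K_a=8/39 → 48.75.
Total e_ss = 48.75.

48.75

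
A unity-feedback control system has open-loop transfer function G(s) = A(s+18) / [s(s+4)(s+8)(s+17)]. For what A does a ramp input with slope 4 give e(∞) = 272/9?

G(s) has one factor of s in the denominator, so the system is type 1.
K_v = lim_{s→0} s·G(s) = A·18 / (4·8·17) = (9/272)·A.
e_ss = 4/K_v = 272/9 ⇒ K_v = 9/68 ⇒ A = (9/68)/(9/272) = 4.

4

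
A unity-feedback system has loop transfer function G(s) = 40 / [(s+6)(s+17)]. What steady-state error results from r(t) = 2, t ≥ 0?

102/71

System type = 0 (no poles at s=0).
K_p = lim_{s→0} G(s) = 40 / (6·17) = 20/51.
e_ss = 2/(1 + K_p) = 2/(71/51) = 102/71.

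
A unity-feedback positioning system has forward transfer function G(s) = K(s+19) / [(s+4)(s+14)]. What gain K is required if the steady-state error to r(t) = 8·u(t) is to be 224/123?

10

No free integrators in G(s): this is a type 0 system.
K_p = lim_{s→0} G(s) = K·19 / (4·14) = (19/56)·K.
e_ss = 8/(1 + K_p) = 224/123 ⇒ 1 + (19/56)·K = 123/28 ⇒ K = 10.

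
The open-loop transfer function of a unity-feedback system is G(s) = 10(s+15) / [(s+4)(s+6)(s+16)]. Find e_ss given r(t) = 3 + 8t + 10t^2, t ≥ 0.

No free integrators in G(s): this is a type 0 system. Treating each term separately:
  • 3: e_ss = 3/(1+K_p) with K_p=25/64 → 192/89.
  • 8t: a type-0 system cannot track it, e_ss → ∞.
  • 10t^2: a type-0 system cannot track it, e_ss → ∞.
The unbounded component dominates.

infinity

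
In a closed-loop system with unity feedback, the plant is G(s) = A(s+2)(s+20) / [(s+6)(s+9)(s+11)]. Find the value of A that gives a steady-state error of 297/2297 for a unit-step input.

G(s) has no factors of s in the denominator, so the system is type 0.
K_p = lim_{s→0} G(s) = A·2·20 / (6·9·11) = (20/297)·A.
e_ss = 1/(1 + K_p) = 297/2297 ⇒ 1 + (20/297)·A = 2297/297 ⇒ A = 100.

100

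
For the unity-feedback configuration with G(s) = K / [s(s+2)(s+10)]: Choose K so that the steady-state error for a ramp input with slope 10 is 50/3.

12

G(s) has one factor of s in the denominator, so the system is type 1.
K_v = lim_{s→0} s·G(s) = K / (2·10) = 0.05·K.
e_ss = 10/K_v = 50/3 ⇒ K_v = 0.6 ⇒ K = 0.6/0.05 = 12.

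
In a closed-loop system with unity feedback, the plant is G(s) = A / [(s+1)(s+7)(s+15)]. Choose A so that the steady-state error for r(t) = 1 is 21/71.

The open loop has no poles at the origin → type 0 system.
K_p = lim_{s→0} G(s) = A / (1·7·15) = (1/105)·A.
e_ss = 1/(1 + K_p) = 21/71 ⇒ 1 + (1/105)·A = 71/21 ⇒ A = 250.

250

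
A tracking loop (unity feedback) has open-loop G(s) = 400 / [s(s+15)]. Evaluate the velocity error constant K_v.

80/3

The open loop has one pole at the origin → type 1 system.
K_v = lim_{s→0} s·G(s) = 400 / (15) = 80/3.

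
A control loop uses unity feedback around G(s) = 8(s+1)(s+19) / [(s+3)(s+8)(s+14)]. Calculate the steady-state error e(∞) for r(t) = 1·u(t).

No free integrators in G(s): this is a type 0 system.
K_p = lim_{s→0} G(s) = 8·1·19 / (3·8·14) = 19/42.
e_ss = 1/(1 + K_p) = 1/(61/42) = 42/61.

42/61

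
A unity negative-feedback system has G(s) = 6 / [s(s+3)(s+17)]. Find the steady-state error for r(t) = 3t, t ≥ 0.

One free integrator in G(s): this is a type 1 system.
K_v = lim_{s→0} s·G(s) = 6 / (3·17) = 2/17.
e_ss = 3/K_v = 3/(2/17) = 25.5.

25.5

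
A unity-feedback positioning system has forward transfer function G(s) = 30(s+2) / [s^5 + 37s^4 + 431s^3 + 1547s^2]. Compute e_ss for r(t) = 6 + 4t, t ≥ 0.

0

Lowest-order denominator term is 1547s^2, so the open loop has 2 poles at the origin → type 2 system. Treating each term separately:
  • 6: tracked with zero error.
  • 4t: tracked with zero error.
Total e_ss = 0.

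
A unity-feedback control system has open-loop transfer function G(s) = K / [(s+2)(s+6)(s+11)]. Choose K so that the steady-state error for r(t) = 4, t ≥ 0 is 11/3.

The open loop has no poles at the origin → type 0 system.
K_p = lim_{s→0} G(s) = K / (2·6·11) = (1/132)·K.
e_ss = 4/(1 + K_p) = 11/3 ⇒ 1 + (1/132)·K = 12/11 ⇒ K = 12.

12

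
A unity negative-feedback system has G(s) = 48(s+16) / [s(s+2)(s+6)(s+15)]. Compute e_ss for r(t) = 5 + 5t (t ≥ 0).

G(s) has one factor of s in the denominator, so the system is type 1. Taking each input component in turn:
  • 5: tracked with zero error.
  • 5t: e_ss = 5/K_v with K_v=64/15 → 75/64.
Total e_ss = 75/64.

75/64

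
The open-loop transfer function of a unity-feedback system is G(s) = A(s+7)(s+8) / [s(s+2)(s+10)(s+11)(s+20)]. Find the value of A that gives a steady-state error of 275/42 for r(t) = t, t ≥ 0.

The open loop has one pole at the origin → type 1 system.
K_v = lim_{s→0} s·G(s) = A·7·8 / (2·10·11·20) = (7/550)·A.
e_ss = 1/K_v = 275/42 ⇒ K_v = 42/275 ⇒ A = (42/275)/(7/550) = 12.

12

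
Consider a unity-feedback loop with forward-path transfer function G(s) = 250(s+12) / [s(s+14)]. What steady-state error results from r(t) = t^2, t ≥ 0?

G(s) has one factor of s in the denominator, so the system is type 1.
K_a = lim_{s→0} s^2·G(s) = 0; the steady-state error to this parabolic input grows without bound.

infinity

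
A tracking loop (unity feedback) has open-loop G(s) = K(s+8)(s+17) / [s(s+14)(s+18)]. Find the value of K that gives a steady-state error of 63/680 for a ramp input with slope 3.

60

The open loop has one pole at the origin → type 1 system.
K_v = lim_{s→0} s·G(s) = K·8·17 / (14·18) = (34/63)·K.
e_ss = 3/K_v = 63/680 ⇒ K_v = 680/21 ⇒ K = (680/21)/(34/63) = 60.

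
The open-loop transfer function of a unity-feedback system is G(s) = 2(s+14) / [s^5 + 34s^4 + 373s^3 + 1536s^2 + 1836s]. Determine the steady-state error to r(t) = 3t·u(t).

1377/7

The denominator has no term below 1836s — 1 pole at s=0, type 1.
K_v = lim_{s→0} s·G(s) = 2·14 / 1836 = 7/459.
e_ss = 3/K_v = 3/(7/459) = 1377/7.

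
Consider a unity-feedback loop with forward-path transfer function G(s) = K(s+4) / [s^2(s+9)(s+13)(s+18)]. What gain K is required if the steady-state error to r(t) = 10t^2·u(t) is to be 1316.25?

8

The open loop has two poles at the origin → type 2 system.
K_a = lim_{s→0} s^2·G(s) = K·4 / (9·13·18) = (2/1053)·K.
e_ss = 20/K_a = 1316.25 ⇒ K_a = 16/1053 ⇒ K = (16/1053)/(2/1053) = 8.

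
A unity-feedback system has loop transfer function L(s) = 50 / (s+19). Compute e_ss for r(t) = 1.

19/69

The open loop has no poles at the origin → type 0 system.
K_p = lim_{s→0} L(s) = 50 / (19) = 50/19.
e_ss = 1/(1 + K_p) = 1/(69/19) = 19/69.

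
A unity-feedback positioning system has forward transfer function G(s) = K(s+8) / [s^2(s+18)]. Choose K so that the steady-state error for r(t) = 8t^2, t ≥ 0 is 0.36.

100

The open loop has two poles at the origin → type 2 system.
K_a = lim_{s→0} s^2·G(s) = K·8 / (18) = (4/9)·K.
e_ss = 16/K_a = 0.36 ⇒ K_a = 400/9 ⇒ K = (400/9)/(4/9) = 100.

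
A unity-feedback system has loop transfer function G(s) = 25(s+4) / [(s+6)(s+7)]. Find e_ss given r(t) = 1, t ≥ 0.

21/71

G(s) has no factors of s in the denominator, so the system is type 0.
K_p = lim_{s→0} G(s) = 25·4 / (6·7) = 50/21.
e_ss = 1/(1 + K_p) = 1/(71/21) = 21/71.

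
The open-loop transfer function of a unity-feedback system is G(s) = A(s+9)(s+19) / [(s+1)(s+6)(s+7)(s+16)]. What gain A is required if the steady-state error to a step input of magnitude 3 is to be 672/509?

No free integrators in G(s): this is a type 0 system.
K_p = lim_{s→0} G(s) = A·9·19 / (1·6·7·16) = (57/224)·A.
e_ss = 3/(1 + K_p) = 672/509 ⇒ 1 + (57/224)·A = 509/224 ⇒ A = 5.

5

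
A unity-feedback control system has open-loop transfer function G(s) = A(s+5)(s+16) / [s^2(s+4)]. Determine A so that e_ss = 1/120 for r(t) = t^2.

The open loop has two poles at the origin → type 2 system.
K_a = lim_{s→0} s^2·G(s) = A·5·16 / (4) = 20·A.
e_ss = 2/K_a = 1/120 ⇒ K_a = 240 ⇒ A = 240/20 = 12.

12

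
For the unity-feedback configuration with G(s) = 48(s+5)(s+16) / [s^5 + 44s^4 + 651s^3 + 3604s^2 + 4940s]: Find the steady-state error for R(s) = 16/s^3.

infinity

Lowest-order denominator term is 4940s, so the open loop has 1 pole at the origin → type 1 system.
K_a = lim_{s→0} s^2·G(s) = 0; the steady-state error to this parabolic input grows without bound.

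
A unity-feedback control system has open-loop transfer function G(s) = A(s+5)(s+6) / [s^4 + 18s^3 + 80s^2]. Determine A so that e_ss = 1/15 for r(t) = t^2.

The denominator has no term below 80s^2 — 2 poles at s=0, type 2.
K_a = lim_{s→0} s^2·G(s) = A·5·6 / 80 = 0.375·A.
e_ss = 2/K_a = 1/15 ⇒ K_a = 30 ⇒ A = 30/0.375 = 80.

80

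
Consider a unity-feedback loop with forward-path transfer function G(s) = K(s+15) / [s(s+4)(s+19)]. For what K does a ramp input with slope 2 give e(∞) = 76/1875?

One free integrator in G(s): this is a type 1 system.
K_v = lim_{s→0} s·G(s) = K·15 / (4·19) = (15/76)·K.
e_ss = 2/K_v = 76/1875 ⇒ K_v = 1875/38 ⇒ K = (1875/38)/(15/76) = 250.

250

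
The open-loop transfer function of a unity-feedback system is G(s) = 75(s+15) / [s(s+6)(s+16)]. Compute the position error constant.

K_p = lim_{s→0} G(s); with 1 pole at the origin the limit diverges, so K_p = ∞.

infinity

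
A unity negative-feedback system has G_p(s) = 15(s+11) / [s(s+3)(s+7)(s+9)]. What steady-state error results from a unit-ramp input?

One free integrator in G_p(s): this is a type 1 system.
K_v = lim_{s→0} s·G_p(s) = 15·11 / (3·7·9) = 55/63.
e_ss = 1/K_v = 1/(55/63) = 63/55.

63/55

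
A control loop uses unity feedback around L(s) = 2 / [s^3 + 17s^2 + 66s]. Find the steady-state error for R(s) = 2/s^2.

66

Lowest-order denominator term is 66s, so the open loop has 1 pole at the origin → type 1 system.
K_v = lim_{s→0} s·L(s) = 2 / 66 = 1/33.
e_ss = 2/K_v = 2/(1/33) = 66.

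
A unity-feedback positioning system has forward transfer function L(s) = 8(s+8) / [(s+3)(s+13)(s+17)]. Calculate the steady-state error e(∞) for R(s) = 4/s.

2652/727

The open loop has no poles at the origin → type 0 system.
K_p = lim_{s→0} L(s) = 8·8 / (3·13·17) = 64/663.
e_ss = 4/(1 + K_p) = 4/(727/663) = 2652/727.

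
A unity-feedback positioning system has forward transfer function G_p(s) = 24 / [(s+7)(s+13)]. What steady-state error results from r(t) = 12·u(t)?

System type = 0 (no poles at s=0).
K_p = lim_{s→0} G_p(s) = 24 / (7·13) = 24/91.
e_ss = 12/(1 + K_p) = 12/(115/91) = 1092/115.

1092/115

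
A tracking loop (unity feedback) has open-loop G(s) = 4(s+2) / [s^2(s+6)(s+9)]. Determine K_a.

4/27

Two free integrators in G(s): this is a type 2 system.
K_a = lim_{s→0} s^2·G(s) = 4·2 / (6·9) = 4/27.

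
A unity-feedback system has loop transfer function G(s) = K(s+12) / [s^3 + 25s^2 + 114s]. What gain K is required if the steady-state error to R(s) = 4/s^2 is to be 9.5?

4

Factoring s from the denominator leaves a polynomial with constant term 114, so the system is type 1.
K_v = lim_{s→0} s·G(s) = K·12 / 114 = (2/19)·K.
e_ss = 4/K_v = 9.5 ⇒ K_v = 8/19 ⇒ K = (8/19)/(2/19) = 4.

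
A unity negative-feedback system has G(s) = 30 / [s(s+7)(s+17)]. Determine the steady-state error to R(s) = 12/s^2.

47.6

One free integrator in G(s): this is a type 1 system.
K_v = lim_{s→0} s·G(s) = 30 / (7·17) = 30/119.
e_ss = 12/K_v = 12/(30/119) = 47.6.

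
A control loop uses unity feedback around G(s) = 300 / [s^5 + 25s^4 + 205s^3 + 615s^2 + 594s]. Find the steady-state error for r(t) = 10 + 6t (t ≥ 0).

11.88

Lowest-order denominator term is 594s, so the open loop has 1 pole at the origin → type 1 system. By superposition:
  • 10: tracked with zero error.
  • 6t: e_ss = 6/K_v with K_v=50/99 → 11.88.
Total e_ss = 11.88.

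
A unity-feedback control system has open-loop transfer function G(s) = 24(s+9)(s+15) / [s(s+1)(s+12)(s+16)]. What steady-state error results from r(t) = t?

G(s) has one factor of s in the denominator, so the system is type 1.
K_v = lim_{s→0} s·G(s) = 24·9·15 / (1·12·16) = 16.875.
e_ss = 1/K_v = 1/16.875 = 8/135.

8/135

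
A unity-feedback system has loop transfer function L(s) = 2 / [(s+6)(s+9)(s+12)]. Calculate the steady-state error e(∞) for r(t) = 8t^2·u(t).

The open loop has no poles at the origin → type 0 system.
K_a = lim_{s→0} s^2·L(s) = 0; the steady-state error to this parabolic input grows without bound.

infinity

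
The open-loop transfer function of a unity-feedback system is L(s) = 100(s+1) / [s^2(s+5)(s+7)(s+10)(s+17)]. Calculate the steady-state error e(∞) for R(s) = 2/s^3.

119

Two free integrators in L(s): this is a type 2 system.
K_a = lim_{s→0} s^2·L(s) = 100·1 / (5·7·10·17) = 2/119.
r(t) = t^2 gives R(s) = 2/s^3.
e_ss = 2/K_a = 2/(2/119) = 119.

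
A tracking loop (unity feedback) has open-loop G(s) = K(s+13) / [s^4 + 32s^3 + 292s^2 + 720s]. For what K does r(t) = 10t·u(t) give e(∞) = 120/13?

Factoring s from the denominator leaves a polynomial with constant term 720, so the system is type 1.
K_v = lim_{s→0} s·G(s) = K·13 / 720 = (13/720)·K.
e_ss = 10/K_v = 120/13 ⇒ K_v = 13/12 ⇒ K = (13/12)/(13/720) = 60.

60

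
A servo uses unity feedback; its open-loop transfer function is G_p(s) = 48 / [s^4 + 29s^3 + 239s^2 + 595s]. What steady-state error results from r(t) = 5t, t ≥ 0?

The denominator has no term below 595s — 1 pole at s=0, type 1.
K_v = lim_{s→0} s·G_p(s) = 48 / 595 = 48/595.
e_ss = 5/K_v = 5/(48/595) = 2975/48.

2975/48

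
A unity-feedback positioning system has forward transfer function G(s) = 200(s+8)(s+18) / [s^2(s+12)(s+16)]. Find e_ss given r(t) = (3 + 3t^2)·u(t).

0.04

Two free integrators in G(s): this is a type 2 system. Taking each input component in turn:
  • 3: tracked with zero error.
  • 3t^2: e_ss = 6/K_a with K_a=150 → 0.04.
Total e_ss = 0.04.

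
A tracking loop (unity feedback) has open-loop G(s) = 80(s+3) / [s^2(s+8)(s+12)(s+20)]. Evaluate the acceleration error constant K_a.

0.125

The open loop has two poles at the origin → type 2 system.
K_a = lim_{s→0} s^2·G(s) = 80·3 / (8·12·20) = 0.125.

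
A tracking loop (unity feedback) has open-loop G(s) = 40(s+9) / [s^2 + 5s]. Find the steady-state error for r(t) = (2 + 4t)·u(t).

1/18

Lowest-order denominator term is 5s, so the open loop has 1 pole at the origin → type 1 system. Taking each input component in turn:
  • 2: tracked with zero error.
  • 4t: e_ss = 4/K_v with K_v=72 → 1/18.
Total e_ss = 1/18.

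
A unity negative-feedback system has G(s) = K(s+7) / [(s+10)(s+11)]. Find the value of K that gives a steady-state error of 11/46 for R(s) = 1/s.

50

G(s) has no factors of s in the denominator, so the system is type 0.
K_p = lim_{s→0} G(s) = K·7 / (10·11) = (7/110)·K.
e_ss = 1/(1 + K_p) = 11/46 ⇒ 1 + (7/110)·K = 46/11 ⇒ K = 50.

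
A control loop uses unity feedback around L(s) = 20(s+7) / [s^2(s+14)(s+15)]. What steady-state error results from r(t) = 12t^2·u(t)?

36

Two free integrators in L(s): this is a type 2 system.
K_a = lim_{s→0} s^2·L(s) = 20·7 / (14·15) = 2/3.
r(t) = 12t^2 gives R(s) = 24/s^3.
e_ss = 24/K_a = 24/(2/3) = 36.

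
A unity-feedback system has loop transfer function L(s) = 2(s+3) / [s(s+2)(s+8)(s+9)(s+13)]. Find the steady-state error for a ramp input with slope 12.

3744

L(s) has one factor of s in the denominator, so the system is type 1.
K_v = lim_{s→0} s·L(s) = 2·3 / (2·8·9·13) = 1/312.
e_ss = 12/K_v = 12/(1/312) = 3744.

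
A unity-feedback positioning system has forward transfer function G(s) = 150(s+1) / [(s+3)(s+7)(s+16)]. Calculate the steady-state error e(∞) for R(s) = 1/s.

The open loop has no poles at the origin → type 0 system.
K_p = lim_{s→0} G(s) = 150·1 / (3·7·16) = 25/56.
e_ss = 1/(1 + K_p) = 1/(81/56) = 56/81.

56/81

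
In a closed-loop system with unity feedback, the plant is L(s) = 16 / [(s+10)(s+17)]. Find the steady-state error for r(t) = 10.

850/93

No free integrators in L(s): this is a type 0 system.
K_p = lim_{s→0} L(s) = 16 / (10·17) = 8/85.
e_ss = 10/(1 + K_p) = 10/(93/85) = 850/93.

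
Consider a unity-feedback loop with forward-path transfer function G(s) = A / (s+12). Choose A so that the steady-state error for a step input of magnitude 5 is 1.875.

20

No free integrators in G(s): this is a type 0 system.
K_p = lim_{s→0} G(s) = A / (12) = (1/12)·A.
e_ss = 5/(1 + K_p) = 1.875 ⇒ 1 + (1/12)·A = 8/3 ⇒ A = 20.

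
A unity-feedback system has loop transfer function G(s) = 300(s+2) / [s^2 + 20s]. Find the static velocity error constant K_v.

30

The denominator has no term below 20s — 1 pole at s=0, type 1.
K_v = lim_{s→0} s·G(s) = 300·2 / 20 = 30.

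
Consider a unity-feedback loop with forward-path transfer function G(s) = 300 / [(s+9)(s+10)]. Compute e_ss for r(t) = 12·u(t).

36/13

System type = 0 (no poles at s=0).
K_p = lim_{s→0} G(s) = 300 / (9·10) = 10/3.
e_ss = 12/(1 + K_p) = 12/(13/3) = 36/13.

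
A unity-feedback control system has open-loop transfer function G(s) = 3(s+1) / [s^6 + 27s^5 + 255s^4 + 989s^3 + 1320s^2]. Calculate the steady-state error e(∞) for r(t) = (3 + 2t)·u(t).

0

Factoring s^2 from the denominator leaves a polynomial with constant term 1320, so the system is type 2. Treating each term separately:
  • 3: tracked with zero error.
  • 2t: tracked with zero error.
Total e_ss = 0.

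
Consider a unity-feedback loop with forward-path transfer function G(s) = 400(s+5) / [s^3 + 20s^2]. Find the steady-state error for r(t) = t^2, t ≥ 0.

0.02

Lowest-order denominator term is 20s^2, so the open loop has 2 poles at the origin → type 2 system.
K_a = lim_{s→0} s^2·G(s) = 400·5 / 20 = 100.
r(t) = t^2 gives R(s) = 2/s^3.
e_ss = 2/K_a = 2/100 = 0.02.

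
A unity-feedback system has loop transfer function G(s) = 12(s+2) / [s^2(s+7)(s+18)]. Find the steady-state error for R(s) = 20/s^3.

The open loop has two poles at the origin → type 2 system.
K_a = lim_{s→0} s^2·G(s) = 12·2 / (7·18) = 4/21.
r(t) = 10t^2 gives R(s) = 20/s^3.
e_ss = 20/K_a = 20/(4/21) = 105.

105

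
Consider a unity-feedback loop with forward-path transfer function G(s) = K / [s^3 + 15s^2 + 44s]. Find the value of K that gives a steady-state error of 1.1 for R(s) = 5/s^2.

Factoring s from the denominator leaves a polynomial with constant term 44, so the system is type 1.
K_v = lim_{s→0} s·G(s) = K / 44 = (1/44)·K.
e_ss = 5/K_v = 1.1 ⇒ K_v = 50/11 ⇒ K = (50/11)/(1/44) = 200.

200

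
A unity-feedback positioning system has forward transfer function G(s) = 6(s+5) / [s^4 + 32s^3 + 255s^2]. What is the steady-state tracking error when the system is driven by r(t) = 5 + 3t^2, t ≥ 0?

51

Factoring s^2 from the denominator leaves a polynomial with constant term 255, so the system is type 2. By superposition:
  • 5: tracked with zero error.
  • 3t^2: e_ss = 6/K_a with K_a=2/17 → 51.
Total e_ss = 51.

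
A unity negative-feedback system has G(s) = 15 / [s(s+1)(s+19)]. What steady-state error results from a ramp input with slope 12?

The open loop has one pole at the origin → type 1 system.
K_v = lim_{s→0} s·G(s) = 15 / (1·19) = 15/19.
e_ss = 12/K_v = 12/(15/19) = 15.2.

15.2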